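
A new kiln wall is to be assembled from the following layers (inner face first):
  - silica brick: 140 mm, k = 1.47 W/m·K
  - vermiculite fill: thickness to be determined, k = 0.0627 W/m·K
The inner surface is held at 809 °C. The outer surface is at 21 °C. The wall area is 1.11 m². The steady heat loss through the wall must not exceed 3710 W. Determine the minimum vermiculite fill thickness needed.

Thermal resistances in series:
R_silica brick = L/(kA) = 0.14/(1.47×1.11) = 0.0858 K/W
Sum of the known resistances R_other = 0.0858 K/W
Required total resistance R_tot = ΔT/Q_allow = 788/3710 = 0.2124 K/W
R_vermiculite fill = R_tot − R_other = 0.1266 K/W
L = R·k·A = 0.1266×0.0627×1.11

L ≈ 8.81 mm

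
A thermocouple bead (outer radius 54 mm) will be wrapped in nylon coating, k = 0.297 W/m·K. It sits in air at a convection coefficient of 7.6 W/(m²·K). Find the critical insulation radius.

r_cr ≈ 78.2 mm

For a sphere r_cr = 2k/h = 2×0.297/7.6
r_cr = 78.2 mm; since the bare radius (54 mm) is below r_cr, adding a thin layer of insulation will *increase* heat loss.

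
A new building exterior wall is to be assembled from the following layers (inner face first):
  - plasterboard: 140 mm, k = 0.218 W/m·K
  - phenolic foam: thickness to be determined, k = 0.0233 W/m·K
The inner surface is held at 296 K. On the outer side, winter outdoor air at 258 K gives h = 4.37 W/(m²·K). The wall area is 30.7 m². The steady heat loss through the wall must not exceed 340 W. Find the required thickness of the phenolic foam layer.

Series thermal resistances:
R_plasterboard = L/(kA) = 0.14/(0.218×30.7) = 0.02092 K/W
R_outer film = 1/(h_o·A) = 1/(4.37×30.7) = 0.007454 K/W
Sum of the known resistances R_other = 0.02837 K/W
Required total resistance R_tot = ΔT/Q_allow = 38/340 = 0.1118 K/W
R_phenolic foam = R_tot − R_other = 0.08339 K/W
L = R·k·A = 0.08339×0.0233×30.7

L ≈ 59.7 mm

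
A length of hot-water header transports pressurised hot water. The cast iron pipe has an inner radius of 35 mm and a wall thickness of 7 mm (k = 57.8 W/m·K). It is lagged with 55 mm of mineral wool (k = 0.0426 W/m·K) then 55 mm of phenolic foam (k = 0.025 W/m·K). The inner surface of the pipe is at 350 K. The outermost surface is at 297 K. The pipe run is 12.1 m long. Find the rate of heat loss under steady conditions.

Q ≈ 107 W

Per-layer cylindrical resistances, series-summed:
R_cast iron pipe wall = ln(42/35)/(2π×57.8×12.1) = 4.149×10^-5 K/W
R_mineral wool = ln(97/42)/(2π×0.0426×12.1) = 0.2584 K/W
R_phenolic foam = ln(152/97)/(2π×0.025×12.1) = 0.2363 K/W
R_total = 0.4948 K/W
Q = ΔT/R_total = 53/0.4948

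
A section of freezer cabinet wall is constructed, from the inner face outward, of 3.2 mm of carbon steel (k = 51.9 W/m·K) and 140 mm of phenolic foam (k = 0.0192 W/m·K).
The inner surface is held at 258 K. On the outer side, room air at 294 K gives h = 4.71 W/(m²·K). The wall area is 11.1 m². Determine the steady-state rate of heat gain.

Q ≈ 53.3 W

Using the resistance-network approach (series):
R_carbon steel = L/(kA) = 0.0032/(51.9×11.1) = 5.555×10^-6 K/W
R_phenolic foam = L/(kA) = 0.14/(0.0192×11.1) = 0.6569 K/W
R_outer film = 1/(h_o·A) = 1/(4.71×11.1) = 0.01913 K/W
R_total = 0.676 K/W
Q = ΔT / R_total = 36 / 0.676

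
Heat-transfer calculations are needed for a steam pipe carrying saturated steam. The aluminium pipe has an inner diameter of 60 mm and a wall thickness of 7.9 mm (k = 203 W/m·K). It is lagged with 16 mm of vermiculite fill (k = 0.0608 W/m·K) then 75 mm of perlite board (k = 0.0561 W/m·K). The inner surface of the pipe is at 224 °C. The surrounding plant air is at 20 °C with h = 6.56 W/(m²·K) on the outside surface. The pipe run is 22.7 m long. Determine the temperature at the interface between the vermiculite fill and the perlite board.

Per-layer cylindrical resistances, series-summed:
R_aluminium pipe wall = ln(37.9/30)/(2π×203×22.7) = 8.073×10^-6 K/W
R_vermiculite fill = ln(53.9/37.9)/(2π×0.0608×22.7) = 0.04061 K/W
R_perlite board = ln(128.9/53.9)/(2π×0.0561×22.7) = 0.109 K/W
R_outer film = 1/(h_o·2πr_oL) = 1/(6.56×2π×0.1289×22.7) = 0.008292 K/W
R_total = 0.1579 K/W
Q = ΔT/R_total = 204/0.1579
Q = 1290 W
T_interface = T_inner − Q·ΣR(inner→interface) = 224 − 1290×0.04062

T ≈ 172 °C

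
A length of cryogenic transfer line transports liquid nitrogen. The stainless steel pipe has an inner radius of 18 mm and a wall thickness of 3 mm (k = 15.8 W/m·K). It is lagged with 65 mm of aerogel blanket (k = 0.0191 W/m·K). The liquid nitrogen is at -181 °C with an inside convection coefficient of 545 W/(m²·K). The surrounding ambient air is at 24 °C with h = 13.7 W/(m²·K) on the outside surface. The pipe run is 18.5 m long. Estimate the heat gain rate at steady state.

Cylindrical conduction, so R = ln(r₂/r₁)/(2πkL) per layer, in series:
R_inner film = 1/(h_i·2πr₁L) = 1/(545×2π×0.018×18.5) = 8.77×10^-4 K/W
R_stainless steel pipe wall = ln(21/18)/(2π×15.8×18.5) = 8.393×10^-5 K/W
R_aerogel blanket = ln(86/21)/(2π×0.0191×18.5) = 0.635 K/W
R_outer film = 1/(h_o·2πr_oL) = 1/(13.7×2π×0.086×18.5) = 0.007302 K/W
R_total = 0.6433 K/W
Q = ΔT/R_total = 205/0.6433

Q ≈ 319 W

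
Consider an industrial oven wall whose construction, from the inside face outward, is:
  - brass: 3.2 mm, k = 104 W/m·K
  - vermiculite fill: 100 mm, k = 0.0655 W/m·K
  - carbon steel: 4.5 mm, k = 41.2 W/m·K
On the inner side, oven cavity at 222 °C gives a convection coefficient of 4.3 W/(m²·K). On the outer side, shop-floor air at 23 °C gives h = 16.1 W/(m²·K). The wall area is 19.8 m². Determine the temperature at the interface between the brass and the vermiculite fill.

Series thermal resistances:
R_inner film = 1/(h_i·A) = 1/(4.3×19.8) = 0.01175 K/W
R_brass = L/(kA) = 0.0032/(104×19.8) = 1.554×10^-6 K/W
R_vermiculite fill = L/(kA) = 0.1/(0.0655×19.8) = 0.07711 K/W
R_carbon steel = L/(kA) = 0.0045/(41.2×19.8) = 5.516×10^-6 K/W
R_outer film = 1/(h_o·A) = 1/(16.1×19.8) = 0.003137 K/W
R_total = 0.092 K/W;  Q = ΔT/R_total = 199/0.092 = 2163 W
T_interface = T_inner − Q·ΣR(inner→interface) = 222 − 2160×0.01175

T ≈ 197 °C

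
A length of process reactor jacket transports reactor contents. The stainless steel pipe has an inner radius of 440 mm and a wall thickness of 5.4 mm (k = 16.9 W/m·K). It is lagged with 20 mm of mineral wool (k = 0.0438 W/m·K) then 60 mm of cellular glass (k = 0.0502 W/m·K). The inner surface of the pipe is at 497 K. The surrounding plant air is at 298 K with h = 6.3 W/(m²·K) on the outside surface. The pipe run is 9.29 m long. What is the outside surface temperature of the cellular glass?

Per-layer cylindrical resistances, series-summed:
R_stainless steel pipe wall = ln(445.4/440)/(2π×16.9×9.29) = 1.237×10^-5 K/W
R_mineral wool = ln(465.4/445.4)/(2π×0.0438×9.29) = 0.01718 K/W
R_cellular glass = ln(525.4/465.4)/(2π×0.0502×9.29) = 0.04138 K/W
R_outer film = 1/(h_o·2πr_oL) = 1/(6.3×2π×0.5254×9.29) = 0.005176 K/W
R_total = 0.06375 K/W
Q = ΔT/R_total = 199/0.06375
Q = 3120 W
T_interface = T_inner − Q·ΣR(inner→interface) = 497 − 3120×0.05858

T ≈ 314 K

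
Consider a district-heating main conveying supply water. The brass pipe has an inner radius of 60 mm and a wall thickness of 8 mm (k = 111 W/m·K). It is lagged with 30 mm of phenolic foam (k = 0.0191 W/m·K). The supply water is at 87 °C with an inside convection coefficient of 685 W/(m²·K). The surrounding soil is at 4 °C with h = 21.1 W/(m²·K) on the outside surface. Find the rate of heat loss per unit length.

q′ ≈ 26.5 W/m

For a radial system each layer contributes R = ln(r_out/r_in)/(2πkL); films add R = 1/(hA).
R_inner film = 1/(h_i·2πr₁L) = 1/(685×2π×0.06×1) = 0.003872 K/W
R_brass pipe wall = ln(68/60)/(2π×111×1) = 1.795×10^-4 K/W
R_phenolic foam = ln(98/68)/(2π×0.0191×1) = 3.045 K/W
R_outer film = 1/(h_o·2πr_oL) = 1/(21.1×2π×0.098×1) = 0.07697 K/W
R_total = 3.126 K/W
Q = ΔT/R_total = 83/3.126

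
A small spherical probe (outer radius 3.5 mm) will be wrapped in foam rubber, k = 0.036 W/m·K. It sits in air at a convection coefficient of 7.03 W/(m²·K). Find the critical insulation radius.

For a sphere r_cr = 2k/h = 2×0.036/7.03
r_cr = 10.2 mm; since the bare radius (3.5 mm) is below r_cr, adding a thin layer of insulation will *increase* heat loss.

r_cr ≈ 10.2 mm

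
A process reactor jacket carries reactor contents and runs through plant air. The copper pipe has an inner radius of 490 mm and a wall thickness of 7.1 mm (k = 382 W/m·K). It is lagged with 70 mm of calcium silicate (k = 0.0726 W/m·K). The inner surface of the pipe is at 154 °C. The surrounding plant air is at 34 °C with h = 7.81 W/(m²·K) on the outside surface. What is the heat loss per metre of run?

q′ ≈ 370 W/m

Treating each annulus and film as a series resistance:
R_copper pipe wall = ln(497.1/490)/(2π×382×1) = 5.994×10^-6 K/W
R_calcium silicate = ln(567.1/497.1)/(2π×0.0726×1) = 0.2888 K/W
R_outer film = 1/(h_o·2πr_oL) = 1/(7.81×2π×0.5671×1) = 0.03593 K/W
R_total = 0.3248 K/W
Q = ΔT/R_total = 120/0.3248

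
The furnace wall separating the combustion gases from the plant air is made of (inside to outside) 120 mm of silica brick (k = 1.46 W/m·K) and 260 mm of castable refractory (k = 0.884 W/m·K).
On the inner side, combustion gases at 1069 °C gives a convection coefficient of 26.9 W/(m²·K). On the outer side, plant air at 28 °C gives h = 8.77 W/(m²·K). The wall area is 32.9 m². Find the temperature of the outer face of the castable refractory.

T ≈ 253 °C

Model the wall as resistances in series:
R_inner film = 1/(h_i·A) = 1/(26.9×32.9) = 0.00113 K/W
R_silica brick = L/(kA) = 0.12/(1.46×32.9) = 0.002498 K/W
R_castable refractory = L/(kA) = 0.26/(0.884×32.9) = 0.00894 K/W
R_outer film = 1/(h_o·A) = 1/(8.77×32.9) = 0.003466 K/W
R_total = 0.01603 K/W;  Q = ΔT/R_total = 1041/0.01603 = 64930 W
T_interface = T_inner − Q·ΣR(inner→interface) = 1069 − 64900×0.01257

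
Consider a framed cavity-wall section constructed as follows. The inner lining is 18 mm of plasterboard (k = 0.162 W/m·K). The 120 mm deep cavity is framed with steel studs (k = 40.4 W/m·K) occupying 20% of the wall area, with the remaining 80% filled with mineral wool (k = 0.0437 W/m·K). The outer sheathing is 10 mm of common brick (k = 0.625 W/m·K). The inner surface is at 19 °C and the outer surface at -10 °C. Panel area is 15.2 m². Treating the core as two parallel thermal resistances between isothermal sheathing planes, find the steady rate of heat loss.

Sheathing layers in series; stud and cavity paths in parallel between them.
R_inner = 0.018/(0.162×15.2) = 0.00731 K/W
R_stud  = 0.12/(40.4×0.2×15.2) = 9.771×10^-4 K/W
R_cav   = 0.12/(0.0437×0.8×15.2) = 0.2258 K/W
1/R_core = 1/R_stud + 1/R_cav → R_core = 9.729×10^-4 K/W
R_outer = 0.01/(0.625×15.2) = 0.001053 K/W
R_total = 0.009335 K/W
Q = ΔT/R_total = 29/0.009335

Q ≈ 3110 W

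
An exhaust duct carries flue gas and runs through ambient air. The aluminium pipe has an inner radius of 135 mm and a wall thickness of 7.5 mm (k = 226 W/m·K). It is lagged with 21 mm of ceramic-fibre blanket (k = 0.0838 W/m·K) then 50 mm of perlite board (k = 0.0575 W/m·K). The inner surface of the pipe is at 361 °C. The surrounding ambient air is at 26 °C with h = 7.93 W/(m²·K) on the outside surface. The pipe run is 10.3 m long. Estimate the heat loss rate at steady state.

Q ≈ 3150 W

Cylindrical conduction, so R = ln(r₂/r₁)/(2πkL) per layer, in series:
R_aluminium pipe wall = ln(142.5/135)/(2π×226×10.3) = 3.697×10^-6 K/W
R_ceramic-fibre blanket = ln(163.5/142.5)/(2π×0.0838×10.3) = 0.02535 K/W
R_perlite board = ln(213.5/163.5)/(2π×0.0575×10.3) = 0.0717 K/W
R_outer film = 1/(h_o·2πr_oL) = 1/(7.93×2π×0.2135×10.3) = 0.009127 K/W
R_total = 0.1062 K/W
Q = ΔT/R_total = 335/0.1062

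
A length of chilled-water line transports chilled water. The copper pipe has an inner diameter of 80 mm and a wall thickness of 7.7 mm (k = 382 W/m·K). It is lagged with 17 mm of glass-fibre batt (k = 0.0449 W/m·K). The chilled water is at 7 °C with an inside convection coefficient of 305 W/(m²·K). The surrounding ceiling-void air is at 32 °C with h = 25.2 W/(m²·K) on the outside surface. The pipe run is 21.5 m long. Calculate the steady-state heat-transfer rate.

Q ≈ 451 W

Radial resistances (cylindrical: R_cond = ln(r_o/r_i)/(2πkL), R_conv = 1/(h·2πrL)):
R_inner film = 1/(h_i·2πr₁L) = 1/(305×2π×0.04×21.5) = 6.068×10^-4 K/W
R_copper pipe wall = ln(47.7/40)/(2π×382×21.5) = 3.412×10^-6 K/W
R_glass-fibre batt = ln(64.7/47.7)/(2π×0.0449×21.5) = 0.05026 K/W
R_outer film = 1/(h_o·2πr_oL) = 1/(25.2×2π×0.0647×21.5) = 0.00454 K/W
R_total = 0.05541 K/W
Q = ΔT/R_total = 25/0.05541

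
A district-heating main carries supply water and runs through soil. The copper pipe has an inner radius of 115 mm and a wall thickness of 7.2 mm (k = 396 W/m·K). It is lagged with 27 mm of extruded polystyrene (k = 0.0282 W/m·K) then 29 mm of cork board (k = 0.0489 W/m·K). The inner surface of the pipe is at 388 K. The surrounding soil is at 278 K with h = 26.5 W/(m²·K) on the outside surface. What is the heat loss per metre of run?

For a radial system each layer contributes R = ln(r_out/r_in)/(2πkL); films add R = 1/(hA).
R_copper pipe wall = ln(122.2/115)/(2π×396×1) = 2.441×10^-5 K/W
R_extruded polystyrene = ln(149.2/122.2)/(2π×0.0282×1) = 1.127 K/W
R_cork board = ln(178.2/149.2)/(2π×0.0489×1) = 0.5781 K/W
R_outer film = 1/(h_o·2πr_oL) = 1/(26.5×2π×0.1782×1) = 0.0337 K/W
R_total = 1.738 K/W
Q = ΔT/R_total = 110/1.738

q′ ≈ 63.3 W/m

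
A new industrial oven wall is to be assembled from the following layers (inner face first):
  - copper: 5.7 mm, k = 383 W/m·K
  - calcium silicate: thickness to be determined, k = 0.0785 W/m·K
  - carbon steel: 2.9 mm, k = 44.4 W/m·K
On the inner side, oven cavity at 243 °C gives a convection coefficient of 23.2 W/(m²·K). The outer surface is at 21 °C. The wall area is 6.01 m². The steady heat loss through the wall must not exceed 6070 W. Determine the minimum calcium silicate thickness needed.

L ≈ 13.9 mm

Using the resistance-network approach (series):
R_inner film = 1/(h_i·A) = 1/(23.2×6.01) = 0.007172 K/W
R_copper = L/(kA) = 0.0057/(383×6.01) = 2.476×10^-6 K/W
R_carbon steel = L/(kA) = 0.0029/(44.4×6.01) = 1.087×10^-5 K/W
Sum of the known resistances R_other = 0.007185 K/W
Required total resistance R_tot = ΔT/Q_allow = 222/6070 = 0.03657 K/W
R_calcium silicate = R_tot − R_other = 0.02939 K/W
L = R·k·A = 0.02939×0.0785×6.01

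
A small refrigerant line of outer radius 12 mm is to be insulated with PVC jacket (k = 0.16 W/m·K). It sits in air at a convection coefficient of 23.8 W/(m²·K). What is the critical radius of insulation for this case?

For a cylinder r_cr = k/h = 0.16/23.8
r_cr = 6.72 mm; since the bare radius (12 mm) is above r_cr, any added insulation will reduce heat loss.

r_cr ≈ 6.72 mm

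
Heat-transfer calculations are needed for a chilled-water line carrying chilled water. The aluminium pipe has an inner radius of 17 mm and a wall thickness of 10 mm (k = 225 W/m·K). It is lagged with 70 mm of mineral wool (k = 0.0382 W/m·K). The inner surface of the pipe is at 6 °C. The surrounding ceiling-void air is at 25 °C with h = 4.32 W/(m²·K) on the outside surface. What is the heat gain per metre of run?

Treating each annulus and film as a series resistance:
R_aluminium pipe wall = ln(27/17)/(2π×225×1) = 3.272×10^-4 K/W
R_mineral wool = ln(97/27)/(2π×0.0382×1) = 5.328 K/W
R_outer film = 1/(h_o·2πr_oL) = 1/(4.32×2π×0.097×1) = 0.3798 K/W
R_total = 5.708 K/W
Q = ΔT/R_total = 19/5.708

q′ ≈ 3.33 W/m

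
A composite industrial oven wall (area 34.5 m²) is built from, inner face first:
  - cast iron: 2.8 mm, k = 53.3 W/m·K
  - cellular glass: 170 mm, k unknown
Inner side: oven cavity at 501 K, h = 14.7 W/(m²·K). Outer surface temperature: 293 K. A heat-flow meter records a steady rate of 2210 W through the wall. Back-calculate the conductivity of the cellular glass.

Treating each layer as a thermal resistance in series:
R_inner film = 1/(h_i·A) = 1/(14.7×34.5) = 0.001972 K/W
R_cast iron = L/(kA) = 0.0028/(53.3×34.5) = 1.523×10^-6 K/W
Sum of known resistances R_other = 0.001973 K/W
Total R = ΔT/Q = 208/2210 = 0.09412 K/W
R_cellular glass = R_total − R_other = 0.09214 K/W
k = L/(R·A) = 0.17/(0.09214×34.5)

k ≈ 0.0535 W/(m·K)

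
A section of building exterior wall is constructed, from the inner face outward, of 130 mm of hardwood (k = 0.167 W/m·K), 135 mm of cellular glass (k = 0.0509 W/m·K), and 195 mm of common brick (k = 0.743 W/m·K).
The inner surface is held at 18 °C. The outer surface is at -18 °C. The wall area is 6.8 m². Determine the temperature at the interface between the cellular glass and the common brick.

T ≈ -15.4 °C

Thermal resistances in series:
R_hardwood = L/(kA) = 0.13/(0.167×6.8) = 0.1145 K/W
R_cellular glass = L/(kA) = 0.135/(0.0509×6.8) = 0.39 K/W
R_common brick = L/(kA) = 0.195/(0.743×6.8) = 0.0386 K/W
R_total = 0.5431 K/W;  Q = ΔT/R_total = 36/0.5431 = 66.28 W
T_interface = T_inner − Q·ΣR(inner→interface) = 18 − 66.3×0.5045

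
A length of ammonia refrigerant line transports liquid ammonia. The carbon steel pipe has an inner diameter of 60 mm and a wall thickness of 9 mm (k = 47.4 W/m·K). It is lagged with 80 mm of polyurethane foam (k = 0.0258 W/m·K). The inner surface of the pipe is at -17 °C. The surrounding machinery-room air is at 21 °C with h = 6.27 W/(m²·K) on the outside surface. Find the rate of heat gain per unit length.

q′ ≈ 5.36 W/m

Per-layer cylindrical resistances, series-summed:
R_carbon steel pipe wall = ln(39/30)/(2π×47.4×1) = 8.809×10^-4 K/W
R_polyurethane foam = ln(119/39)/(2π×0.0258×1) = 6.882 K/W
R_outer film = 1/(h_o·2πr_oL) = 1/(6.27×2π×0.119×1) = 0.2133 K/W
R_total = 7.096 K/W
Q = ΔT/R_total = 38/7.096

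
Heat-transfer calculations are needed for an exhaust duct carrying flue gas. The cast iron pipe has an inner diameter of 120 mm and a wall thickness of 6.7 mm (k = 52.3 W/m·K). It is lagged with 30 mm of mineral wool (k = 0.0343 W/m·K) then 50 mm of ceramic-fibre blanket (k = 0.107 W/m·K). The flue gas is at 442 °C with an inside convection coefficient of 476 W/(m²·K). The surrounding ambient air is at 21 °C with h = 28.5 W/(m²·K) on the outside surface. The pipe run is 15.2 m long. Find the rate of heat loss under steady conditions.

Q ≈ 2680 W

Per-layer cylindrical resistances, series-summed:
R_inner film = 1/(h_i·2πr₁L) = 1/(476×2π×0.06×15.2) = 3.666×10^-4 K/W
R_cast iron pipe wall = ln(66.7/60)/(2π×52.3×15.2) = 2.119×10^-5 K/W
R_mineral wool = ln(96.7/66.7)/(2π×0.0343×15.2) = 0.1134 K/W
R_ceramic-fibre blanket = ln(146.7/96.7)/(2π×0.107×15.2) = 0.04078 K/W
R_outer film = 1/(h_o·2πr_oL) = 1/(28.5×2π×0.1467×15.2) = 0.002504 K/W
R_total = 0.1571 K/W
Q = ΔT/R_total = 421/0.1571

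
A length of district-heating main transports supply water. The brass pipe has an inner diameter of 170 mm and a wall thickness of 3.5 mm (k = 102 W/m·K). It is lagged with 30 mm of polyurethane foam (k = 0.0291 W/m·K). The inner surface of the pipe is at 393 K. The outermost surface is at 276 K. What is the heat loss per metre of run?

q′ ≈ 73.3 W/m

Treating each annulus and film as a series resistance:
R_brass pipe wall = ln(88.5/85)/(2π×102×1) = 6.296×10^-5 K/W
R_polyurethane foam = ln(118.5/88.5)/(2π×0.0291×1) = 1.597 K/W
R_total = 1.597 K/W
Q = ΔT/R_total = 117/1.597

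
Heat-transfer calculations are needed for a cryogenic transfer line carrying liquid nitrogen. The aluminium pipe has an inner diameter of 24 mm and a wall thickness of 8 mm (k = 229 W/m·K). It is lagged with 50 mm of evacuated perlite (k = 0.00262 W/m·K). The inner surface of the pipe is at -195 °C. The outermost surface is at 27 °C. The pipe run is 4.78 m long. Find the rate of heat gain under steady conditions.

Radial resistances (cylindrical: R_cond = ln(r_o/r_i)/(2πkL), R_conv = 1/(h·2πrL)):
R_aluminium pipe wall = ln(20/12)/(2π×229×4.78) = 7.427×10^-5 K/W
R_evacuated perlite = ln(70/20)/(2π×0.00262×4.78) = 15.92 K/W
R_total = 15.92 K/W
Q = ΔT/R_total = 222/15.92

Q ≈ 13.9 W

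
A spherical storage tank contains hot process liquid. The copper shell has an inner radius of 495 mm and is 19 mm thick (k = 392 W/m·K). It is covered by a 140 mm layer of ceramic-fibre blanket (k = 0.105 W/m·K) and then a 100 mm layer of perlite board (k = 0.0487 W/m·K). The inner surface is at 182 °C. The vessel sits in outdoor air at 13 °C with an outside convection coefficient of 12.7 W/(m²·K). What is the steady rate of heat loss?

For a spherical shell R = (1/r₁ − 1/r₂)/(4πk); film R = 1/(h·4πr²). In series:
R_copper shell = (1/0.495 − 1/0.514)/(4π×392) = 1.516×10^-5 K/W
R_ceramic-fibre blanket = (1/0.514 − 1/0.654)/(4π×0.105) = 0.3156 K/W
R_perlite board = (1/0.654 − 1/0.754)/(4π×0.0487) = 0.3314 K/W
R_outer film = 1/(h·4πr_o²) = 1/(12.7×4π×0.754²) = 0.01102 K/W
R_total = 0.658 K/W
Q = ΔT/R_total = 169/0.658

Q ≈ 257 W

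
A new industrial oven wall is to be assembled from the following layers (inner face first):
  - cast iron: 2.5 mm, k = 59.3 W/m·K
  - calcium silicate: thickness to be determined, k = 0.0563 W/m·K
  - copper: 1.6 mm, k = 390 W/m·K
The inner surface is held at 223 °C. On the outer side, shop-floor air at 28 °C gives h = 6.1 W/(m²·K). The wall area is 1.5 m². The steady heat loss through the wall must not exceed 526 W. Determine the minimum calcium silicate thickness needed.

Model the wall as resistances in series:
R_cast iron = L/(kA) = 0.0025/(59.3×1.5) = 2.811×10^-5 K/W
R_copper = L/(kA) = 0.0016/(390×1.5) = 2.735×10^-6 K/W
R_outer film = 1/(h_o·A) = 1/(6.1×1.5) = 0.1093 K/W
Sum of the known resistances R_other = 0.1093 K/W
Required total resistance R_tot = ΔT/Q_allow = 195/526 = 0.3707 K/W
R_calcium silicate = R_tot − R_other = 0.2614 K/W
L = R·k·A = 0.2614×0.0563×1.5

L ≈ 22.1 mm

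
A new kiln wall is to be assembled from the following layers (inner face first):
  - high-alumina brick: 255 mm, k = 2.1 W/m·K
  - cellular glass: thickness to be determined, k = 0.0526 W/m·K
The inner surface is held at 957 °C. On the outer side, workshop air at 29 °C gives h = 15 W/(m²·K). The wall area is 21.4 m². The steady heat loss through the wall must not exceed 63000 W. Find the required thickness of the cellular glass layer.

L ≈ 6.69 mm

Series thermal resistances:
R_high-alumina brick = L/(kA) = 0.255/(2.1×21.4) = 0.005674 K/W
R_outer film = 1/(h_o·A) = 1/(15×21.4) = 0.003115 K/W
Sum of the known resistances R_other = 0.008789 K/W
Required total resistance R_tot = ΔT/Q_allow = 928/63000 = 0.01473 K/W
R_cellular glass = R_tot − R_other = 0.005941 K/W
L = R·k·A = 0.005941×0.0526×21.4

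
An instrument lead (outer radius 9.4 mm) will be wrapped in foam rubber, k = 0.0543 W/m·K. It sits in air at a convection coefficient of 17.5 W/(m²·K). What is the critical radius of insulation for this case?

For a cylinder r_cr = k/h = 0.0543/17.5
r_cr = 3.1 mm; since the bare radius (9.4 mm) is above r_cr, any added insulation will reduce heat loss.

r_cr ≈ 3.1 mm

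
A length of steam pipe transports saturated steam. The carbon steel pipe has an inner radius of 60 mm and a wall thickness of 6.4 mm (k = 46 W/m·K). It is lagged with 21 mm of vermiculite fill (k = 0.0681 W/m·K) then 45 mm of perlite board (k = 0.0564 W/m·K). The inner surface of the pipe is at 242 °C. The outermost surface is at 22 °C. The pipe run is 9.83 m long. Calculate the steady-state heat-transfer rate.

Q ≈ 1190 W

Cylindrical conduction, so R = ln(r₂/r₁)/(2πkL) per layer, in series:
R_carbon steel pipe wall = ln(66.4/60)/(2π×46×9.83) = 3.567×10^-5 K/W
R_vermiculite fill = ln(87.4/66.4)/(2π×0.0681×9.83) = 0.06533 K/W
R_perlite board = ln(132.4/87.4)/(2π×0.0564×9.83) = 0.1192 K/W
R_total = 0.1846 K/W
Q = ΔT/R_total = 220/0.1846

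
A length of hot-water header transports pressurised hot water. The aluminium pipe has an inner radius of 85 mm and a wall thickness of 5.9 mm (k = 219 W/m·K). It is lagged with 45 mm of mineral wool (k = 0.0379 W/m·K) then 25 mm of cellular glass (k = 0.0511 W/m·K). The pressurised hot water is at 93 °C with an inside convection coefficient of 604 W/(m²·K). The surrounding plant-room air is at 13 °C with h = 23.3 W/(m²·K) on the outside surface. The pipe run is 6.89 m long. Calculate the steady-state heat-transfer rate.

Q ≈ 244 W

Radial resistances (cylindrical: R_cond = ln(r_o/r_i)/(2πkL), R_conv = 1/(h·2πrL)):
R_inner film = 1/(h_i·2πr₁L) = 1/(604×2π×0.085×6.89) = 4.499×10^-4 K/W
R_aluminium pipe wall = ln(90.9/85)/(2π×219×6.89) = 7.078×10^-6 K/W
R_mineral wool = ln(135.9/90.9)/(2π×0.0379×6.89) = 0.2451 K/W
R_cellular glass = ln(160.9/135.9)/(2π×0.0511×6.89) = 0.07633 K/W
R_outer film = 1/(h_o·2πr_oL) = 1/(23.3×2π×0.1609×6.89) = 0.006162 K/W
R_total = 0.3281 K/W
Q = ΔT/R_total = 80/0.3281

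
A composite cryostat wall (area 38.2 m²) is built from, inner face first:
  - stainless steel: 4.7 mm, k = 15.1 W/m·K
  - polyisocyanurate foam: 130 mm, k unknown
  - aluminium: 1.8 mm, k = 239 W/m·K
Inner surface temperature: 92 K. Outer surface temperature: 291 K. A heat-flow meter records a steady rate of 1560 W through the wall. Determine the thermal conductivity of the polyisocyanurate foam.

k ≈ 0.0267 W/(m·K)

Thermal resistances in series:
R_stainless steel = L/(kA) = 0.0047/(15.1×38.2) = 8.148×10^-6 K/W
R_aluminium = L/(kA) = 0.0018/(239×38.2) = 1.972×10^-7 K/W
Sum of known resistances R_other = 8.345×10^-6 K/W
Total R = ΔT/Q = 199/1560 = 0.1276 K/W
R_polyisocyanurate foam = R_total − R_other = 0.1276 K/W
k = L/(R·A) = 0.13/(0.1276×38.2)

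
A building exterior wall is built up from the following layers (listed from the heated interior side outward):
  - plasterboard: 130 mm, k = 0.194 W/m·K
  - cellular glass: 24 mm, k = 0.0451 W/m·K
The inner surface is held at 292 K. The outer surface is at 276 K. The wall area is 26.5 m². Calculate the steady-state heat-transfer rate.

Model the wall as resistances in series:
R_plasterboard = L/(kA) = 0.13/(0.194×26.5) = 0.02529 K/W
R_cellular glass = L/(kA) = 0.024/(0.0451×26.5) = 0.02008 K/W
R_total = 0.04537 K/W
Q = ΔT / R_total = 16 / 0.04537

Q ≈ 353 W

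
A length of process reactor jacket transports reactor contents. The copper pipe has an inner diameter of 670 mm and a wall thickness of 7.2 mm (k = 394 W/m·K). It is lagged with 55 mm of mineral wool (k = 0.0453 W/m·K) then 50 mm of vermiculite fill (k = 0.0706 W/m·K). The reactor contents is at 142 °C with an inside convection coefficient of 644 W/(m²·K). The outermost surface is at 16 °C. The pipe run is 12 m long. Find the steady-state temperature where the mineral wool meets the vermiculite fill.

Treating each annulus and film as a series resistance:
R_inner film = 1/(h_i·2πr₁L) = 1/(644×2π×0.335×12) = 6.148×10^-5 K/W
R_copper pipe wall = ln(342.2/335)/(2π×394×12) = 7.158×10^-7 K/W
R_mineral wool = ln(397.2/342.2)/(2π×0.0453×12) = 0.04364 K/W
R_vermiculite fill = ln(447.2/397.2)/(2π×0.0706×12) = 0.02227 K/W
R_total = 0.06597 K/W
Q = ΔT/R_total = 126/0.06597
Q = 1910 W
T_interface = T_inner − Q·ΣR(inner→interface) = 142 − 1910×0.0437

T ≈ 58.5 °C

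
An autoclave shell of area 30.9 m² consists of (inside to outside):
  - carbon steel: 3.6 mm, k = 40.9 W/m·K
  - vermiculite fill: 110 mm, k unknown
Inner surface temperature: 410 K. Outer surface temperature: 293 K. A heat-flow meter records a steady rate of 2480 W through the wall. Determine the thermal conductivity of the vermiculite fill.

k ≈ 0.0755 W/(m·K)

Series thermal resistances:
R_carbon steel = L/(kA) = 0.0036/(40.9×30.9) = 2.849×10^-6 K/W
Sum of known resistances R_other = 2.849×10^-6 K/W
Total R = ΔT/Q = 117/2480 = 0.04718 K/W
R_vermiculite fill = R_total − R_other = 0.04717 K/W
k = L/(R·A) = 0.11/(0.04717×30.9)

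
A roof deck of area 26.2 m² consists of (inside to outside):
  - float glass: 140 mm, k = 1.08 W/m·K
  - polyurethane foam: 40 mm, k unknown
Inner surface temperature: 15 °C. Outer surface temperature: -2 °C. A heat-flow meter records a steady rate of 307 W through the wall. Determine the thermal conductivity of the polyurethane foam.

Treating each layer as a thermal resistance in series:
R_float glass = L/(kA) = 0.14/(1.08×26.2) = 0.004948 K/W
Sum of known resistances R_other = 0.004948 K/W
Total R = ΔT/Q = 17/307 = 0.05537 K/W
R_polyurethane foam = R_total − R_other = 0.05043 K/W
k = L/(R·A) = 0.04/(0.05043×26.2)

k ≈ 0.0303 W/(m·K)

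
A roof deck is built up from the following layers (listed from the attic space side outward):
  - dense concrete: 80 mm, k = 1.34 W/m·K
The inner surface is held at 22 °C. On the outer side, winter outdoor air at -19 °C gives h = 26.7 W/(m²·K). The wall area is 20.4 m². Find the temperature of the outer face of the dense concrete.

Model the wall as resistances in series:
R_dense concrete = L/(kA) = 0.08/(1.34×20.4) = 0.002927 K/W
R_outer film = 1/(h_o·A) = 1/(26.7×20.4) = 0.001836 K/W
R_total = 0.004762 K/W;  Q = ΔT/R_total = 41/0.004762 = 8609 W
T_interface = T_inner − Q·ΣR(inner→interface) = 22 − 8610×0.002927

T ≈ -3.19 °C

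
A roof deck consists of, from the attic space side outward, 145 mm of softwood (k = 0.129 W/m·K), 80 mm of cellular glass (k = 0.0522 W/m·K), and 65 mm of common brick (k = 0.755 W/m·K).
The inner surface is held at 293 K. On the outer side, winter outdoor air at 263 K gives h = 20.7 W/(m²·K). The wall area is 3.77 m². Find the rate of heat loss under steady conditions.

Using the resistance-network approach (series):
R_softwood = L/(kA) = 0.145/(0.129×3.77) = 0.2982 K/W
R_cellular glass = L/(kA) = 0.08/(0.0522×3.77) = 0.4065 K/W
R_common brick = L/(kA) = 0.065/(0.755×3.77) = 0.02284 K/W
R_outer film = 1/(h_o·A) = 1/(20.7×3.77) = 0.01281 K/W
R_total = 0.7403 K/W
Q = ΔT / R_total = 30 / 0.7403

Q ≈ 40.5 W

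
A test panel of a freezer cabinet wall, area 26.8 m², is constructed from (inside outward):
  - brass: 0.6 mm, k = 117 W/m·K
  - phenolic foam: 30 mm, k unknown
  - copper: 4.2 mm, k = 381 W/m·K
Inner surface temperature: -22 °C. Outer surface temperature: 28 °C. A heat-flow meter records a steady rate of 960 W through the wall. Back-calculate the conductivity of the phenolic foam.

Using the resistance-network approach (series):
R_brass = L/(kA) = 0.0006/(117×26.8) = 1.914×10^-7 K/W
R_copper = L/(kA) = 0.0042/(381×26.8) = 4.113×10^-7 K/W
Sum of known resistances R_other = 6.027×10^-7 K/W
Total R = ΔT/Q = 50/960 = 0.05208 K/W
R_phenolic foam = R_total − R_other = 0.05208 K/W
k = L/(R·A) = 0.03/(0.05208×26.8)

k ≈ 0.0215 W/(m·K)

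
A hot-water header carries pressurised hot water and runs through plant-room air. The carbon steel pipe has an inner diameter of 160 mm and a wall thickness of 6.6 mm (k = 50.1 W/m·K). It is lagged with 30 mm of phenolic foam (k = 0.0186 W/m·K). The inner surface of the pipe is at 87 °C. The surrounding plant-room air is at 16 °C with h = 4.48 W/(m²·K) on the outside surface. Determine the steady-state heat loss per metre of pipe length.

Cylindrical conduction, so R = ln(r₂/r₁)/(2πkL) per layer, in series:
R_carbon steel pipe wall = ln(86.6/80)/(2π×50.1×1) = 2.518×10^-4 K/W
R_phenolic foam = ln(116.6/86.6)/(2π×0.0186×1) = 2.545 K/W
R_outer film = 1/(h_o·2πr_oL) = 1/(4.48×2π×0.1166×1) = 0.3047 K/W
R_total = 2.85 K/W
Q = ΔT/R_total = 71/2.85

q′ ≈ 24.9 W/m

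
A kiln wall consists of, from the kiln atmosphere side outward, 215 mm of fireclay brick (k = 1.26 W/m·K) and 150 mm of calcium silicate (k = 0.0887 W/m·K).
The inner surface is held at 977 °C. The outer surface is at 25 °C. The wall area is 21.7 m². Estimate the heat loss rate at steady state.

Q ≈ 11100 W

Using the resistance-network approach (series):
R_fireclay brick = L/(kA) = 0.215/(1.26×21.7) = 0.007863 K/W
R_calcium silicate = L/(kA) = 0.15/(0.0887×21.7) = 0.07793 K/W
R_total = 0.08579 K/W
Q = ΔT / R_total = 952 / 0.08579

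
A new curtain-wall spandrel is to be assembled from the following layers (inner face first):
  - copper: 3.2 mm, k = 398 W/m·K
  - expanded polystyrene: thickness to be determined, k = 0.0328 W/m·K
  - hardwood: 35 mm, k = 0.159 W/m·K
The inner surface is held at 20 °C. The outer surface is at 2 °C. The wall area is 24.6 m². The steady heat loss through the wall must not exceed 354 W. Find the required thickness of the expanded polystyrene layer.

L ≈ 33.8 mm

Thermal resistances in series:
R_copper = L/(kA) = 0.0032/(398×24.6) = 3.268×10^-7 K/W
R_hardwood = L/(kA) = 0.035/(0.159×24.6) = 0.008948 K/W
Sum of the known resistances R_other = 0.008949 K/W
Required total resistance R_tot = ΔT/Q_allow = 18/354 = 0.05085 K/W
R_expanded polystyrene = R_tot − R_other = 0.0419 K/W
L = R·k·A = 0.0419×0.0328×24.6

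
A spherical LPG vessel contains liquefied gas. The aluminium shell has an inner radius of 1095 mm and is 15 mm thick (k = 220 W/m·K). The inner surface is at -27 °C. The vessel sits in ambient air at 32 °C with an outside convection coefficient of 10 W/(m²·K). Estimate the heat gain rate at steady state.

Q ≈ 9130 W

Radial (spherical) resistances in series:
R_aluminium shell = (1/1.095 − 1/1.11)/(4π×220) = 4.464×10^-6 K/W
R_outer film = 1/(h·4πr_o²) = 1/(10×4π×1.11²) = 0.006459 K/W
R_total = 0.006463 K/W
Q = ΔT/R_total = 59/0.006463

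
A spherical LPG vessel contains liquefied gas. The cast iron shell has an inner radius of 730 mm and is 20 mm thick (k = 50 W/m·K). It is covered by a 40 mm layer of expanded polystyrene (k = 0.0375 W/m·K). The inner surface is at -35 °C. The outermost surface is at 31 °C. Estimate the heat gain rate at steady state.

Q ≈ 461 W

Each spherical layer contributes R = (1/r_i − 1/r_o)/(4πk):
R_cast iron shell = (1/0.73 − 1/0.75)/(4π×50) = 5.814×10^-5 K/W
R_expanded polystyrene = (1/0.75 − 1/0.79)/(4π×0.0375) = 0.1433 K/W
R_total = 0.1433 K/W
Q = ΔT/R_total = 66/0.1433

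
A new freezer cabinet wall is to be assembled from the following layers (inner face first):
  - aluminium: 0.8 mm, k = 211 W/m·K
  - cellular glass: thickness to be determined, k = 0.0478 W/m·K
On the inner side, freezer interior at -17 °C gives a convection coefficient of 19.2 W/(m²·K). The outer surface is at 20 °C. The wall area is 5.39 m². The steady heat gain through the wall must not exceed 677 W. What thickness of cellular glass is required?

L ≈ 11.6 mm

Thermal resistances in series:
R_inner film = 1/(h_i·A) = 1/(19.2×5.39) = 0.009663 K/W
R_aluminium = L/(kA) = 0.0008/(211×5.39) = 7.034×10^-7 K/W
Sum of the known resistances R_other = 0.009664 K/W
Required total resistance R_tot = ΔT/Q_allow = 37/677 = 0.05465 K/W
R_cellular glass = R_tot − R_other = 0.04499 K/W
L = R·k·A = 0.04499×0.0478×5.39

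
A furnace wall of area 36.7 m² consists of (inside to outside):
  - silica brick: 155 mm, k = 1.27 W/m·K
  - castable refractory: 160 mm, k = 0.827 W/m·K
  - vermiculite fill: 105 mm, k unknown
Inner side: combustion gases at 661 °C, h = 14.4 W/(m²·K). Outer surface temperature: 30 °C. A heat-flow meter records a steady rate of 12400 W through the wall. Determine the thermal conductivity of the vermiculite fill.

k ≈ 0.0708 W/(m·K)

Treating each layer as a thermal resistance in series:
R_inner film = 1/(h_i·A) = 1/(14.4×36.7) = 0.001892 K/W
R_silica brick = L/(kA) = 0.155/(1.27×36.7) = 0.003326 K/W
R_castable refractory = L/(kA) = 0.16/(0.827×36.7) = 0.005272 K/W
Sum of known resistances R_other = 0.01049 K/W
Total R = ΔT/Q = 631/12400 = 0.05089 K/W
R_vermiculite fill = R_total − R_other = 0.0404 K/W
k = L/(R·A) = 0.105/(0.0404×36.7)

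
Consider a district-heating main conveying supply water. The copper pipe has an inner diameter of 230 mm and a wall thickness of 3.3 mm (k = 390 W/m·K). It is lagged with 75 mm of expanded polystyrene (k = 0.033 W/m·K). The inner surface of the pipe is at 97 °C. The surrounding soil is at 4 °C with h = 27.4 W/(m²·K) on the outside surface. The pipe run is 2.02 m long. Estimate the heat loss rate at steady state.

For a radial system each layer contributes R = ln(r_out/r_in)/(2πkL); films add R = 1/(hA).
R_copper pipe wall = ln(118.3/115)/(2π×390×2.02) = 5.716×10^-6 K/W
R_expanded polystyrene = ln(193.3/118.3)/(2π×0.033×2.02) = 1.172 K/W
R_outer film = 1/(h_o·2πr_oL) = 1/(27.4×2π×0.1933×2.02) = 0.01488 K/W
R_total = 1.187 K/W
Q = ΔT/R_total = 93/1.187

Q ≈ 78.3 W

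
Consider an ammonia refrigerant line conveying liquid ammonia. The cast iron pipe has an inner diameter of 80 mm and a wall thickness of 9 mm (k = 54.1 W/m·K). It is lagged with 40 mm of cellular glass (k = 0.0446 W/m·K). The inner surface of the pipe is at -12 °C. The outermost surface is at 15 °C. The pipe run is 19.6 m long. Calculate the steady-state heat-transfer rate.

Q ≈ 248 W

Per-layer cylindrical resistances, series-summed:
R_cast iron pipe wall = ln(49/40)/(2π×54.1×19.6) = 3.046×10^-5 K/W
R_cellular glass = ln(89/49)/(2π×0.0446×19.6) = 0.1087 K/W
R_total = 0.1087 K/W
Q = ΔT/R_total = 27/0.1087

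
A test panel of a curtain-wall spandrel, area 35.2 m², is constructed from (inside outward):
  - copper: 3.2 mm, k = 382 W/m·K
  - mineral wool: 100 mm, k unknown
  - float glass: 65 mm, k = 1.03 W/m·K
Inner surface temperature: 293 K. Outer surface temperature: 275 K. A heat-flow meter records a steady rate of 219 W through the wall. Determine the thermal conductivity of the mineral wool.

k ≈ 0.0353 W/(m·K)

Treating each layer as a thermal resistance in series:
R_copper = L/(kA) = 0.0032/(382×35.2) = 2.38×10^-7 K/W
R_float glass = L/(kA) = 0.065/(1.03×35.2) = 0.001793 K/W
Sum of known resistances R_other = 0.001793 K/W
Total R = ΔT/Q = 18/219 = 0.08219 K/W
R_mineral wool = R_total − R_other = 0.0804 K/W
k = L/(R·A) = 0.1/(0.0804×35.2)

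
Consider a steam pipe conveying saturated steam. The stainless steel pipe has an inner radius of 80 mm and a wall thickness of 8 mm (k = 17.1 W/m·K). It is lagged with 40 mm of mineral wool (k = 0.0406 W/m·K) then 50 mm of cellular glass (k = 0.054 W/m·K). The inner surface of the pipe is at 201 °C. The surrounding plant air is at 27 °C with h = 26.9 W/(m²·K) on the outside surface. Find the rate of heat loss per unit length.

Per-layer cylindrical resistances, series-summed:
R_stainless steel pipe wall = ln(88/80)/(2π×17.1×1) = 8.871×10^-4 K/W
R_mineral wool = ln(128/88)/(2π×0.0406×1) = 1.469 K/W
R_cellular glass = ln(178/128)/(2π×0.054×1) = 0.9719 K/W
R_outer film = 1/(h_o·2πr_oL) = 1/(26.9×2π×0.178×1) = 0.03324 K/W
R_total = 2.475 K/W
Q = ΔT/R_total = 174/2.475

q′ ≈ 70.3 W/m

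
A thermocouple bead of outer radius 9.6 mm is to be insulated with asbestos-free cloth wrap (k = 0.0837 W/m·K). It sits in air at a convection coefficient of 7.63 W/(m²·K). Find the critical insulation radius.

r_cr ≈ 21.9 mm

For a sphere r_cr = 2k/h = 2×0.0837/7.63
r_cr = 21.9 mm; since the bare radius (9.6 mm) is below r_cr, adding a thin layer of insulation will *increase* heat loss.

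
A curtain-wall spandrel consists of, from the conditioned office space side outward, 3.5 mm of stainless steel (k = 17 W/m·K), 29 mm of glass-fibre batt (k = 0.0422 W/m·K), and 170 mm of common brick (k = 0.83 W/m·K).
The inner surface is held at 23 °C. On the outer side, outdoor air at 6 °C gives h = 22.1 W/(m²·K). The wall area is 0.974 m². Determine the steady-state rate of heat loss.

Using the resistance-network approach (series):
R_stainless steel = L/(kA) = 0.0035/(17×0.974) = 2.114×10^-4 K/W
R_glass-fibre batt = L/(kA) = 0.029/(0.0422×0.974) = 0.7055 K/W
R_common brick = L/(kA) = 0.17/(0.83×0.974) = 0.2103 K/W
R_outer film = 1/(h_o·A) = 1/(22.1×0.974) = 0.04646 K/W
R_total = 0.9625 K/W
Q = ΔT / R_total = 17 / 0.9625

Q ≈ 17.7 W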